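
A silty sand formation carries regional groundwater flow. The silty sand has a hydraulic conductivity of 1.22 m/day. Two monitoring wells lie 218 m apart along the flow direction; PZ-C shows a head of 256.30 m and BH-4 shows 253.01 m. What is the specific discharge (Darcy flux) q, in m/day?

Hydraulic gradient i = (256.30 − 253.01) / 218 = 3.29 / 218 = 0.01509.
Specific discharge q = K · i = 1.220 × 0.01509 = 0.01841 m/day.

0.0184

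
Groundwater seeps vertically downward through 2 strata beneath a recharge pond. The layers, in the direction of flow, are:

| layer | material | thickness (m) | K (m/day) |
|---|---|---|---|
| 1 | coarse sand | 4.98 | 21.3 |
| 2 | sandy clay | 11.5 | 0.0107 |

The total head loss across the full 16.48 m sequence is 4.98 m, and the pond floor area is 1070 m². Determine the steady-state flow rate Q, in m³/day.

Flow is perpendicular to layering, so the layers act in series and the equivalent K is the thickness-weighted harmonic mean.
Total thickness L = 4.98 + 11.5 = 16.48 m.
Σ(b_i/K_i) = 4.98/21.3 + 11.5/0.0107 = 1075 d.
K_eq = L / Σ(b_i/K_i) = 16.48 / 1075 = 0.01533 m/day.
Q = K_eq · A · (Δh/L) = 0.01533 × 1070 × (4.98/16.48) = 4.957 m³/day.

4.96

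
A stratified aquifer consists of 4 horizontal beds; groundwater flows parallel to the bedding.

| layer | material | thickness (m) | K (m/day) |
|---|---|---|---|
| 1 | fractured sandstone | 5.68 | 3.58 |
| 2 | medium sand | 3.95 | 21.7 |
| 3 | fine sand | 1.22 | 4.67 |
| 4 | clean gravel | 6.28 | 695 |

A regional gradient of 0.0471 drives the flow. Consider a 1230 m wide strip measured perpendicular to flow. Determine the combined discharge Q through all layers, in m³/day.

Flow is parallel to layering, so each bed carries its own Darcy discharge and the transmissivities add.
Σ(K_i·b_i) = 3.58×5.68 + 21.7×3.95 + 4.67×1.22 + 695×6.28 = 4476 m²/day.
Hydraulic gradient i = 0.0471.
Q = Σ(K_i·b_i) · W · i = 4476 × 1230 × 0.04710 = 2.593e+05 m³/day.

259000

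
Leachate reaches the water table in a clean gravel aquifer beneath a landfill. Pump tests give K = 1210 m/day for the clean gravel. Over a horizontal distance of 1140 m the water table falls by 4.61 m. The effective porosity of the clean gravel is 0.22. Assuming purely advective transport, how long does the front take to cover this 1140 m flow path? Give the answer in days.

Hydraulic gradient i = Δh / L = 4.61 / 1140 = 0.004044.
Darcy flux q = K · i = 1210 × 0.004044 = 4.893 m/day.
Seepage velocity v = q / n_e = 4.893 / 0.22 = 22.24 m/day.
Travel time t = L / v = 1140 / 22.24 = 51.26 days.

51.3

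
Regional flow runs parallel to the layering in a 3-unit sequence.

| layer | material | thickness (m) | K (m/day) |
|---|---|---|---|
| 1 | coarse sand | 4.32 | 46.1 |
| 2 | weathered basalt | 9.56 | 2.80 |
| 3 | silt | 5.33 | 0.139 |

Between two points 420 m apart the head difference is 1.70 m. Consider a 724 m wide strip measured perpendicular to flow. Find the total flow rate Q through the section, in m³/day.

664

Flow is parallel to layering, so each bed carries its own Darcy discharge and the transmissivities add.
Σ(K_i·b_i) = 46.1×4.32 + 2.80×9.56 + 0.139×5.33 = 226.7 m²/day.
Hydraulic gradient i = Δh / L = 1.70 / 420 = 0.004048.
Q = Σ(K_i·b_i) · W · i = 226.7 × 724 × 0.004048 = 664.2 m³/day.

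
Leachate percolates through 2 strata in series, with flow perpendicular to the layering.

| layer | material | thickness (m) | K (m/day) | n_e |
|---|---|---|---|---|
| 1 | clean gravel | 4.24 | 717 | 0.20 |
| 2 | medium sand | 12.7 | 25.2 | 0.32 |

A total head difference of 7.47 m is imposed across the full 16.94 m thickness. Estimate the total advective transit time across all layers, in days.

With flow normal to the layers, continuity requires the same specific discharge q through every layer.
Σ(b_i/K_i) = 4.24/717 + 12.7/25.2 = 0.5099 d.
q = Δh / Σ(b_i/K_i) = 7.47 / 0.5099 = 14.65 m/day.
In each layer the seepage velocity is v_i = q/n_i, so the layer transit time is t_i = b_i·n_i / q:
  layer 1 (clean gravel): t_1 = 4.24 × 0.20 / 14.65 = 0.05788 d
  layer 2 (medium sand): t_2 = 12.7 × 0.32 / 14.65 = 0.2774 d
Total t = Σ t_i = 0.3353 days.

0.335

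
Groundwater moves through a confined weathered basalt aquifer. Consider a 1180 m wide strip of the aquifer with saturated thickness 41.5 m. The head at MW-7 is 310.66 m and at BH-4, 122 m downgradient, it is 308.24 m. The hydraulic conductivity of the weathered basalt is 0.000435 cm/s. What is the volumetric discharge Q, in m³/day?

Convert K: 0.000435 cm/s × 864 = 0.3758 m/day.
Cross-sectional area A = 1180 × 41.5 = 48970 m².
Hydraulic gradient i = (310.66 − 308.24) / 122 = 2.42 / 122 = 0.01984.
Darcy's law: Q = K · A · i = 0.3758 × 48970 × 0.01984 = 365.1 m³/day.

365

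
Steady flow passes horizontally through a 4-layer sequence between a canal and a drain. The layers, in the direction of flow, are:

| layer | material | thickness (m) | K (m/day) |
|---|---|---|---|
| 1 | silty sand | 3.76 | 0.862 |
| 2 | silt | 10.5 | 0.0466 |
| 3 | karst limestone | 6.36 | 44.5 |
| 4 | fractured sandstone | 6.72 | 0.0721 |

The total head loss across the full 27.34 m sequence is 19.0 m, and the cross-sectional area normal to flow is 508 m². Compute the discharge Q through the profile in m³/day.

29.9

Flow is perpendicular to layering, so the layers act in series and the equivalent K is the thickness-weighted harmonic mean.
Total thickness L = 3.76 + 10.5 + 6.36 + 6.72 = 27.34 m.
Σ(b_i/K_i) = 3.76/0.862 + 10.5/0.0466 + 6.36/44.5 + 6.72/0.0721 = 323.0 d.
K_eq = L / Σ(b_i/K_i) = 27.34 / 323.0 = 0.08464 m/day.
Q = K_eq · A · (Δh/L) = 0.08464 × 508 × (19.0/27.34) = 29.88 m³/day.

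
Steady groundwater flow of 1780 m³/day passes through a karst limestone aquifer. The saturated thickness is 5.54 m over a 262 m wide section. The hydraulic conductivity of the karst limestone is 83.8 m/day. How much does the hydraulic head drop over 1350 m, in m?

19.8

Cross-sectional area A = 262 × 5.54 = 1451 m².
From Q = K·A·i, i = Q / (K·A) = 1780 / (83.80 × 1451) = 0.01463.
Head loss Δh = i · L = 0.01463 × 1350 = 19.76 m.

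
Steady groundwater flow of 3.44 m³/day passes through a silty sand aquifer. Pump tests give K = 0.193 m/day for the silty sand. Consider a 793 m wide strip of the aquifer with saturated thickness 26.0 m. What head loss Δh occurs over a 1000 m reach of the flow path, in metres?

Cross-sectional area A = 793 × 26.0 = 20618 m².
From Q = K·A·i, i = Q / (K·A) = 3.44 / (0.1930 × 20618) = 0.0008645.
Head loss Δh = i · L = 0.0008645 × 1000 = 0.8645 m.

0.864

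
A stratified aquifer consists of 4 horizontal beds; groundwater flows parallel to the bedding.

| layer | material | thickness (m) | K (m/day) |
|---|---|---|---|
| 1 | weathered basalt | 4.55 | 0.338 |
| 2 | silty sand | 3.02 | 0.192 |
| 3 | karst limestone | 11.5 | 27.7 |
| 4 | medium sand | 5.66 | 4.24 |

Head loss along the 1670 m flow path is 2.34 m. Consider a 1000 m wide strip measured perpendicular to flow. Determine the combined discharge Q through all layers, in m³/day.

483

Flow is parallel to layering, so each bed carries its own Darcy discharge and the transmissivities add.
Σ(K_i·b_i) = 0.338×4.55 + 0.192×3.02 + 27.7×11.5 + 4.24×5.66 = 344.7 m²/day.
Hydraulic gradient i = Δh / L = 2.34 / 1670 = 0.001401.
Q = Σ(K_i·b_i) · W · i = 344.7 × 1000 × 0.001401 = 482.9 m³/day.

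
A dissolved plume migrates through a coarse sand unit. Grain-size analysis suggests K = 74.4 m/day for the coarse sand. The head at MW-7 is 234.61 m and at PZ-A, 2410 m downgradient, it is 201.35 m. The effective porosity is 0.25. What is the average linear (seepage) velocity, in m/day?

4.11

Hydraulic gradient i = (234.61 − 201.35) / 2410 = 33.26 / 2410 = 0.01380.
Darcy flux q = K · i = 74.40 × 0.01380 = 1.027 m/day.
Seepage velocity v = q / n_e = 1.027 / 0.25 = 4.107 m/day.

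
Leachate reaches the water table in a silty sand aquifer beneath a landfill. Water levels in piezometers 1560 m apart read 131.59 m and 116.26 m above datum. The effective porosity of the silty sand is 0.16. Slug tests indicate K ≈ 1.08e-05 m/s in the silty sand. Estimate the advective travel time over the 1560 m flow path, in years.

74.5

Convert K: 1.08e-05 m/s × 86400 = 0.9331 m/day.
Hydraulic gradient i = (131.59 − 116.26) / 1560 = 15.33 / 1560 = 0.009827.
Darcy flux q = K · i = 0.9331 × 0.009827 = 0.009170 m/day.
Seepage velocity v = q / n_e = 0.009170 / 0.16 = 0.05731 m/day.
Travel time t = L / v = 1560 / 0.05731 = 27220 days = 74.52 years.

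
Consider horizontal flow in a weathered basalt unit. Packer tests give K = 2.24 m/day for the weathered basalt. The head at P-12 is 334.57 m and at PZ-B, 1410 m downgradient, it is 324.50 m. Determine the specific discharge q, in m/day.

Hydraulic gradient i = (334.57 − 324.50) / 1410 = 10.07 / 1410 = 0.007142.
Specific discharge q = K · i = 2.240 × 0.007142 = 0.01600 m/day.

0.0160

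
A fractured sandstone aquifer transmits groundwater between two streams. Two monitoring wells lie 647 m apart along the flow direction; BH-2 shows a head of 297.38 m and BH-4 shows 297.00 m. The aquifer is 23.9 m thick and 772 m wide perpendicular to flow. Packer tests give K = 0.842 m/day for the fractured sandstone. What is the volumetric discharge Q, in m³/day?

9.12

Cross-sectional area A = 772 × 23.9 = 18451 m².
Hydraulic gradient i = (297.38 − 297.00) / 647 = 0.38 / 647 = 0.0005873.
Darcy's law: Q = K · A · i = 0.8420 × 18451 × 0.0005873 = 9.124 m³/day.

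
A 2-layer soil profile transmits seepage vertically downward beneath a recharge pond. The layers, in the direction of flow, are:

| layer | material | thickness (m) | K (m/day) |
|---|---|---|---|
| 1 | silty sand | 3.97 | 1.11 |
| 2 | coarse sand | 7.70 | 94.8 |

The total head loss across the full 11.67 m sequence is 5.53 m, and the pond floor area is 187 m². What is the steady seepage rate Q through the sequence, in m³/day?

283

Flow is perpendicular to layering, so the layers act in series and the equivalent K is the thickness-weighted harmonic mean.
Total thickness L = 3.97 + 7.70 = 11.67 m.
Σ(b_i/K_i) = 3.97/1.11 + 7.70/94.8 = 3.658 d.
K_eq = L / Σ(b_i/K_i) = 11.67 / 3.658 = 3.190 m/day.
Q = K_eq · A · (Δh/L) = 3.190 × 187 × (5.53/11.67) = 282.7 m³/day.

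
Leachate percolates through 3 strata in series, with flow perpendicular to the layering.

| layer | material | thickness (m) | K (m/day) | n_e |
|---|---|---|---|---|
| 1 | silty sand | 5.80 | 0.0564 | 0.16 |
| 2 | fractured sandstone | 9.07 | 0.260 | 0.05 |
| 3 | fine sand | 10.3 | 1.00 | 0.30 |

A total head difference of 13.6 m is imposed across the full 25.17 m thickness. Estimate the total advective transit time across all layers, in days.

48.7

With flow normal to the layers, continuity requires the same specific discharge q through every layer.
Σ(b_i/K_i) = 5.80/0.0564 + 9.07/0.260 + 10.3/1.00 = 148.0 d.
q = Δh / Σ(b_i/K_i) = 13.6 / 148.0 = 0.09188 m/day.
In each layer the seepage velocity is v_i = q/n_i, so the layer transit time is t_i = b_i·n_i / q:
  layer 1 (silty sand): t_1 = 5.80 × 0.16 / 0.09188 = 10.10 d
  layer 2 (fractured sandstone): t_2 = 9.07 × 0.05 / 0.09188 = 4.936 d
  layer 3 (fine sand): t_3 = 10.3 × 0.30 / 0.09188 = 33.63 d
Total t = Σ t_i = 48.67 days.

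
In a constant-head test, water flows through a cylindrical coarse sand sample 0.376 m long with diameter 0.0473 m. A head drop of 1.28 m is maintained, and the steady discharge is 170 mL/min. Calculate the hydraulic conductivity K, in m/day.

Cross-sectional area A = π·(d/2)² = π × (0.0473/2)² = 0.001757 m².
Convert discharge: 170 mL/min = 2.833e-06 m³/s.
Darcy's law rearranged: K = Q·L / (A·Δh) = 2.833e-06 × 0.376 / (0.001757 × 1.28) = 0.0004737 m/s = 40.92 m/day.

40.9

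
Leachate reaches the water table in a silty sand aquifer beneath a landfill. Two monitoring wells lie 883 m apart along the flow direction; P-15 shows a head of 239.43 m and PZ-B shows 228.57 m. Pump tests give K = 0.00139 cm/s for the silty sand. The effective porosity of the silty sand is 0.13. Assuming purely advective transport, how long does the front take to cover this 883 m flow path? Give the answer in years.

Convert K: 0.00139 cm/s × 864 = 1.201 m/day.
Hydraulic gradient i = (239.43 − 228.57) / 883 = 10.86 / 883 = 0.01230.
Darcy flux q = K · i = 1.201 × 0.01230 = 0.01477 m/day.
Seepage velocity v = q / n_e = 0.01477 / 0.13 = 0.1136 m/day.
Travel time t = L / v = 883 / 0.1136 = 7772 days = 21.28 years.

21.3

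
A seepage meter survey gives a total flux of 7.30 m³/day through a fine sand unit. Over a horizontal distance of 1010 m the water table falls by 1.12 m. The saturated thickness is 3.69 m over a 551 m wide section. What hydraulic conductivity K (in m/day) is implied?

Cross-sectional area A = 551 × 3.69 = 2033 m².
Hydraulic gradient i = Δh / L = 1.12 / 1010 = 0.001109.
From Q = K·A·i, K = Q / (A·i) = 7.30 / (2033 × 0.001109) = 3.238 m/day.

3.24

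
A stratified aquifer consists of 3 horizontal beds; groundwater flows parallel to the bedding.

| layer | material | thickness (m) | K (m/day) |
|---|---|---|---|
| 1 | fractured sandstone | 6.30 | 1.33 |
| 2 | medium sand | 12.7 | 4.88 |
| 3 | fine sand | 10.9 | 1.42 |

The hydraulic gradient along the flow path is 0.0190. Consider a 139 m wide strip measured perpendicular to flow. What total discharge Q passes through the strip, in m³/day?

227

Flow is parallel to layering, so each bed carries its own Darcy discharge and the transmissivities add.
Σ(K_i·b_i) = 1.33×6.30 + 4.88×12.7 + 1.42×10.9 = 85.83 m²/day.
Hydraulic gradient i = 0.0190.
Q = Σ(K_i·b_i) · W · i = 85.83 × 139 × 0.01900 = 226.7 m³/day.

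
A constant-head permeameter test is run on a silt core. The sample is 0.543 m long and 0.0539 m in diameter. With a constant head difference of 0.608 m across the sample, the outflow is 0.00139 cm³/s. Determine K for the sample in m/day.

Cross-sectional area A = π·(d/2)² = π × (0.0539/2)² = 0.002282 m².
Convert discharge: 0.00139 cm³/s = 1.390e-09 m³/s.
Darcy's law rearranged: K = Q·L / (A·Δh) = 1.390e-09 × 0.543 / (0.002282 × 0.608) = 5.441e-07 m/s = 0.04701 m/day.

0.0470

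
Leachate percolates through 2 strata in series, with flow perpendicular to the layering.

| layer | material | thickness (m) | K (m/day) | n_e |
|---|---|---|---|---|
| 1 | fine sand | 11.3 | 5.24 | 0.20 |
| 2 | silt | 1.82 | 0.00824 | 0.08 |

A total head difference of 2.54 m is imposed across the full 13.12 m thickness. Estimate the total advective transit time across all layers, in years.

0.578

With flow normal to the layers, continuity requires the same specific discharge q through every layer.
Σ(b_i/K_i) = 11.3/5.24 + 1.82/0.00824 = 223.0 d.
q = Δh / Σ(b_i/K_i) = 2.54 / 223.0 = 0.01139 m/day.
In each layer the seepage velocity is v_i = q/n_i, so the layer transit time is t_i = b_i·n_i / q:
  layer 1 (fine sand): t_1 = 11.3 × 0.20 / 0.01139 = 198.4 d
  layer 2 (silt): t_2 = 1.82 × 0.08 / 0.01139 = 12.78 d
Total t = Σ t_i = 211.2 days = 0.5783 years.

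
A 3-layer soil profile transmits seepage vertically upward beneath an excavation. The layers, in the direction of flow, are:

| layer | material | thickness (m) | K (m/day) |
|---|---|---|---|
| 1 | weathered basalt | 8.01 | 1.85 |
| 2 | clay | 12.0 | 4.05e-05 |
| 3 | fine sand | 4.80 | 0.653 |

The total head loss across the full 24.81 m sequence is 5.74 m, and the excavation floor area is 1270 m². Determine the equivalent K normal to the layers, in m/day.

Flow is perpendicular to layering, so the layers act in series and the equivalent K is the thickness-weighted harmonic mean.
Total thickness L = 8.01 + 12.0 + 4.80 = 24.81 m.
Σ(b_i/K_i) = 8.01/1.85 + 12.0/4.05e-05 + 4.80/0.653 = 2.963e+05 d.
K_eq = L / Σ(b_i/K_i) = 24.81 / 2.963e+05 = 8.373e-05 m/day.

8.37e-05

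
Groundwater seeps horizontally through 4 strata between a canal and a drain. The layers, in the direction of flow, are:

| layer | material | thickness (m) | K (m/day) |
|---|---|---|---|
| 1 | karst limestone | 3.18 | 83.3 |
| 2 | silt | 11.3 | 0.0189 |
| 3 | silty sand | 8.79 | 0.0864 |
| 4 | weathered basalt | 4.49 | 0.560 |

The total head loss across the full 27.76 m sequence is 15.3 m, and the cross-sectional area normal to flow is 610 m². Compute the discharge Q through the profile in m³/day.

13.2

Flow is perpendicular to layering, so the layers act in series and the equivalent K is the thickness-weighted harmonic mean.
Total thickness L = 3.18 + 11.3 + 8.79 + 4.49 = 27.76 m.
Σ(b_i/K_i) = 3.18/83.3 + 11.3/0.0189 + 8.79/0.0864 + 4.49/0.560 = 707.7 d.
K_eq = L / Σ(b_i/K_i) = 27.76 / 707.7 = 0.03923 m/day.
Q = K_eq · A · (Δh/L) = 0.03923 × 610 × (15.3/27.76) = 13.19 m³/day.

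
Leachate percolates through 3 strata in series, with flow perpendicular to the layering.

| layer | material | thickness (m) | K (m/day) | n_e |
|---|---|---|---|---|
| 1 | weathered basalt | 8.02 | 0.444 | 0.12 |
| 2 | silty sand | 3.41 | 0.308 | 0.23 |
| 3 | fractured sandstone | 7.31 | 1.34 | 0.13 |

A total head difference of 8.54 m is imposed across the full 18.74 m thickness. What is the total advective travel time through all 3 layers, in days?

With flow normal to the layers, continuity requires the same specific discharge q through every layer.
Σ(b_i/K_i) = 8.02/0.444 + 3.41/0.308 + 7.31/1.34 = 34.59 d.
q = Δh / Σ(b_i/K_i) = 8.54 / 34.59 = 0.2469 m/day.
In each layer the seepage velocity is v_i = q/n_i, so the layer transit time is t_i = b_i·n_i / q:
  layer 1 (weathered basalt): t_1 = 8.02 × 0.12 / 0.2469 = 3.898 d
  layer 2 (silty sand): t_2 = 3.41 × 0.23 / 0.2469 = 3.177 d
  layer 3 (fractured sandstone): t_3 = 7.31 × 0.13 / 0.2469 = 3.849 d
Total t = Σ t_i = 10.92 days.

10.9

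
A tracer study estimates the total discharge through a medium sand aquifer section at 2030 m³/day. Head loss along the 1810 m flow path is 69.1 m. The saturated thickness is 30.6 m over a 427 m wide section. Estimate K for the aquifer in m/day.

4.07

Cross-sectional area A = 427 × 30.6 = 13066 m².
Hydraulic gradient i = Δh / L = 69.1 / 1810 = 0.03818.
From Q = K·A·i, K = Q / (A·i) = 2030 / (13066 × 0.03818) = 4.070 m/day.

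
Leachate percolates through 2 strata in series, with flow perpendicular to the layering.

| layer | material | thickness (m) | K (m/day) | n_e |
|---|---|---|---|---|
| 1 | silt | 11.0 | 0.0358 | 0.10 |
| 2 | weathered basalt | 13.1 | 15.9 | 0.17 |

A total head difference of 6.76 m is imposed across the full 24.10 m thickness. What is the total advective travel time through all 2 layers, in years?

With flow normal to the layers, continuity requires the same specific discharge q through every layer.
Σ(b_i/K_i) = 11.0/0.0358 + 13.1/15.9 = 308.1 d.
q = Δh / Σ(b_i/K_i) = 6.76 / 308.1 = 0.02194 m/day.
In each layer the seepage velocity is v_i = q/n_i, so the layer transit time is t_i = b_i·n_i / q:
  layer 1 (silt): t_1 = 11.0 × 0.10 / 0.02194 = 50.13 d
  layer 2 (weathered basalt): t_2 = 13.1 × 0.17 / 0.02194 = 101.5 d
Total t = Σ t_i = 151.6 days = 0.4151 years.

0.415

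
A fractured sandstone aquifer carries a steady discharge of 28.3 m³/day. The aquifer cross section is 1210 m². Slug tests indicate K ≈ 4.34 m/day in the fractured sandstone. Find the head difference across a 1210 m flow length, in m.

From Q = K·A·i, i = Q / (K·A) = 28.3 / (4.340 × 1210) = 0.005389.
Head loss Δh = i · L = 0.005389 × 1210 = 6.521 m.

6.52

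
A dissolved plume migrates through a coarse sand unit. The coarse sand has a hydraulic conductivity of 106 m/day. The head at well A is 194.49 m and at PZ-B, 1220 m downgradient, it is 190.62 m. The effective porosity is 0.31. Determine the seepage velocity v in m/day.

Hydraulic gradient i = (194.49 − 190.62) / 1220 = 3.87 / 1220 = 0.003172.
Darcy flux q = K · i = 106.0 × 0.003172 = 0.3362 m/day.
Seepage velocity v = q / n_e = 0.3362 / 0.31 = 1.085 m/day.

1.08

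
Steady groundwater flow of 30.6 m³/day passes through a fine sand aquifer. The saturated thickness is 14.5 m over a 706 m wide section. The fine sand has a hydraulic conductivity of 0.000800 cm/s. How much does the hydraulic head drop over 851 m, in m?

Convert K: 0.000800 cm/s × 864 = 0.6912 m/day.
Cross-sectional area A = 706 × 14.5 = 10237 m².
From Q = K·A·i, i = Q / (K·A) = 30.6 / (0.6912 × 10237) = 0.004325.
Head loss Δh = i · L = 0.004325 × 851 = 3.680 m.

3.68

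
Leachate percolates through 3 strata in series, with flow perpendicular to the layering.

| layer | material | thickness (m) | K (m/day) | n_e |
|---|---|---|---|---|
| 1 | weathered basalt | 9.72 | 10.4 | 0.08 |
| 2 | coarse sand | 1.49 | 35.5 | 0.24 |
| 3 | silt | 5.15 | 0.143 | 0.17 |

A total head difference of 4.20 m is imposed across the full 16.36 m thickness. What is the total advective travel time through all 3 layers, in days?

With flow normal to the layers, continuity requires the same specific discharge q through every layer.
Σ(b_i/K_i) = 9.72/10.4 + 1.49/35.5 + 5.15/0.143 = 36.99 d.
q = Δh / Σ(b_i/K_i) = 4.20 / 36.99 = 0.1135 m/day.
In each layer the seepage velocity is v_i = q/n_i, so the layer transit time is t_i = b_i·n_i / q:
  layer 1 (weathered basalt): t_1 = 9.72 × 0.08 / 0.1135 = 6.849 d
  layer 2 (coarse sand): t_2 = 1.49 × 0.24 / 0.1135 = 3.149 d
  layer 3 (silt): t_3 = 5.15 × 0.17 / 0.1135 = 7.711 d
Total t = Σ t_i = 17.71 days.

17.7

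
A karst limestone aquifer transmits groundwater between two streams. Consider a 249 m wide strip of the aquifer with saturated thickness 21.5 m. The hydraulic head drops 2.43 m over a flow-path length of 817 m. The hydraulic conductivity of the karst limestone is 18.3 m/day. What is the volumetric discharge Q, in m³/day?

Cross-sectional area A = 249 × 21.5 = 5354 m².
Hydraulic gradient i = Δh / L = 2.43 / 817 = 0.002974.
Darcy's law: Q = K · A · i = 18.30 × 5354 × 0.002974 = 291.4 m³/day.

291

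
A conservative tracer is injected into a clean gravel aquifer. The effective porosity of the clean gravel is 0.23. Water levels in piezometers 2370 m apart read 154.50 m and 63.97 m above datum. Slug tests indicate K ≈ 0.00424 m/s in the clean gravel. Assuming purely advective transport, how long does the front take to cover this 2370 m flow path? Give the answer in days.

Convert K: 0.00424 m/s × 86400 = 366.3 m/day.
Hydraulic gradient i = (154.50 − 63.97) / 2370 = 90.53 / 2370 = 0.03820.
Darcy flux q = K · i = 366.3 × 0.03820 = 13.99 m/day.
Seepage velocity v = q / n_e = 13.99 / 0.23 = 60.84 m/day.
Travel time t = L / v = 2370 / 60.84 = 38.95 days.

39.0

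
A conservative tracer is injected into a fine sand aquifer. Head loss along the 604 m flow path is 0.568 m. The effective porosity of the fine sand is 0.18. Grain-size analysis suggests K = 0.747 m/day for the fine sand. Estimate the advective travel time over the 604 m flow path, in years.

Hydraulic gradient i = Δh / L = 0.568 / 604 = 0.0009404.
Darcy flux q = K · i = 0.7470 × 0.0009404 = 0.0007025 m/day.
Seepage velocity v = q / n_e = 0.0007025 / 0.18 = 0.003903 m/day.
Travel time t = L / v = 604 / 0.003903 = 1.548e+05 days = 423.7 years.

424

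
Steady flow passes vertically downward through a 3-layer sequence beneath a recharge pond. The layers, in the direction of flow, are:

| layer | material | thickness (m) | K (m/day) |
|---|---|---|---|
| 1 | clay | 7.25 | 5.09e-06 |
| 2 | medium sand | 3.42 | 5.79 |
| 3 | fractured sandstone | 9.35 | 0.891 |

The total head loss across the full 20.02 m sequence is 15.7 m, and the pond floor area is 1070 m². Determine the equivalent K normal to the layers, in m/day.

1.41e-05

Flow is perpendicular to layering, so the layers act in series and the equivalent K is the thickness-weighted harmonic mean.
Total thickness L = 7.25 + 3.42 + 9.35 = 20.02 m.
Σ(b_i/K_i) = 7.25/5.09e-06 + 3.42/5.79 + 9.35/0.891 = 1.424e+06 d.
K_eq = L / Σ(b_i/K_i) = 20.02 / 1.424e+06 = 1.406e-05 m/day.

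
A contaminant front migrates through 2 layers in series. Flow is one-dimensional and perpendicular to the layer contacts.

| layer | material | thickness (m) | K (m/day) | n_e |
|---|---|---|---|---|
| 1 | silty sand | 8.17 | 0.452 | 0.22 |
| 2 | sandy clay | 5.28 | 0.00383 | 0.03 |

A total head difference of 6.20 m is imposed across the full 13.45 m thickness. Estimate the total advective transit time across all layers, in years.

1.21

With flow normal to the layers, continuity requires the same specific discharge q through every layer.
Σ(b_i/K_i) = 8.17/0.452 + 5.28/0.00383 = 1397 d.
q = Δh / Σ(b_i/K_i) = 6.20 / 1397 = 0.004439 m/day.
In each layer the seepage velocity is v_i = q/n_i, so the layer transit time is t_i = b_i·n_i / q:
  layer 1 (silty sand): t_1 = 8.17 × 0.22 / 0.004439 = 404.9 d
  layer 2 (sandy clay): t_2 = 5.28 × 0.03 / 0.004439 = 35.68 d
Total t = Σ t_i = 440.6 days = 1.206 years.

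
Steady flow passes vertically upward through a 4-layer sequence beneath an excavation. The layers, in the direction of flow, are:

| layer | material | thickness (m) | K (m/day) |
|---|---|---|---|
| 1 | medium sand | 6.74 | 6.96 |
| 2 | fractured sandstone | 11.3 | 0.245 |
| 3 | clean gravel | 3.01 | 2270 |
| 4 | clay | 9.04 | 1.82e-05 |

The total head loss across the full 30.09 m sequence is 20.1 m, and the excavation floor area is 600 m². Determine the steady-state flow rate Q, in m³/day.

Flow is perpendicular to layering, so the layers act in series and the equivalent K is the thickness-weighted harmonic mean.
Total thickness L = 6.74 + 11.3 + 3.01 + 9.04 = 30.09 m.
Σ(b_i/K_i) = 6.74/6.96 + 11.3/0.245 + 3.01/2270 + 9.04/1.82e-05 = 4.968e+05 d.
K_eq = L / Σ(b_i/K_i) = 30.09 / 4.968e+05 = 6.057e-05 m/day.
Q = K_eq · A · (Δh/L) = 6.057e-05 × 600 × (20.1/30.09) = 0.02428 m³/day.

0.0243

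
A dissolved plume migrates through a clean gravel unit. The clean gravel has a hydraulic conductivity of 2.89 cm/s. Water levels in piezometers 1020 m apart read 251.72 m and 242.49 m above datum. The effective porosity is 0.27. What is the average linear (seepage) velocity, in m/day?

83.7

Convert K: 2.89 cm/s × 864 = 2497 m/day.
Hydraulic gradient i = (251.72 − 242.49) / 1020 = 9.23 / 1020 = 0.009049.
Darcy flux q = K · i = 2497 × 0.009049 = 22.60 m/day.
Seepage velocity v = q / n_e = 22.60 / 0.27 = 83.69 m/day.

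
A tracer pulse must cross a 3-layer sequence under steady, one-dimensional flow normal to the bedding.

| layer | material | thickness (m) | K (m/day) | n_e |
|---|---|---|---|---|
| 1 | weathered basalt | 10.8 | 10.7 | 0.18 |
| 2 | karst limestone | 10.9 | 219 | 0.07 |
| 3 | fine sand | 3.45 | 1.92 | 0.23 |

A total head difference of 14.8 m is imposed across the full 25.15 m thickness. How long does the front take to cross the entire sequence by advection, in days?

0.676

With flow normal to the layers, continuity requires the same specific discharge q through every layer.
Σ(b_i/K_i) = 10.8/10.7 + 10.9/219 + 3.45/1.92 = 2.856 d.
q = Δh / Σ(b_i/K_i) = 14.8 / 2.856 = 5.182 m/day.
In each layer the seepage velocity is v_i = q/n_i, so the layer transit time is t_i = b_i·n_i / q:
  layer 1 (weathered basalt): t_1 = 10.8 × 0.18 / 5.182 = 0.3751 d
  layer 2 (karst limestone): t_2 = 10.9 × 0.07 / 5.182 = 0.1472 d
  layer 3 (fine sand): t_3 = 3.45 × 0.23 / 5.182 = 0.1531 d
Total t = Σ t_i = 0.6755 days.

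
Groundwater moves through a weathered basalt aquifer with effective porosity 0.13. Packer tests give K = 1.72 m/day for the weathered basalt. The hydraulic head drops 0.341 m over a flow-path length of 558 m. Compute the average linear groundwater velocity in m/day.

Hydraulic gradient i = Δh / L = 0.341 / 558 = 0.0006111.
Darcy flux q = K · i = 1.720 × 0.0006111 = 0.001051 m/day.
Seepage velocity v = q / n_e = 0.001051 / 0.13 = 0.008085 m/day.

0.00809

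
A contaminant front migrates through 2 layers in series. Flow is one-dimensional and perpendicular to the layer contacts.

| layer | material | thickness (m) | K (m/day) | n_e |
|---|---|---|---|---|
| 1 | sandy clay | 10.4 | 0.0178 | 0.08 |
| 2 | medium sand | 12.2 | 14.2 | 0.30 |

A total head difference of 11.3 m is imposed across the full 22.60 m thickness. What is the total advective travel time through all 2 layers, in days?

233

With flow normal to the layers, continuity requires the same specific discharge q through every layer.
Σ(b_i/K_i) = 10.4/0.0178 + 12.2/14.2 = 585.1 d.
q = Δh / Σ(b_i/K_i) = 11.3 / 585.1 = 0.01931 m/day.
In each layer the seepage velocity is v_i = q/n_i, so the layer transit time is t_i = b_i·n_i / q:
  layer 1 (sandy clay): t_1 = 10.4 × 0.08 / 0.01931 = 43.08 d
  layer 2 (medium sand): t_2 = 12.2 × 0.30 / 0.01931 = 189.5 d
Total t = Σ t_i = 232.6 days.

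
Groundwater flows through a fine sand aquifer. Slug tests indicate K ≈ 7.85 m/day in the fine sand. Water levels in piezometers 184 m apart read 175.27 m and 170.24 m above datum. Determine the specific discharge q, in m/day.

Hydraulic gradient i = (175.27 − 170.24) / 184 = 5.03 / 184 = 0.02734.
Specific discharge q = K · i = 7.850 × 0.02734 = 0.2146 m/day.

0.215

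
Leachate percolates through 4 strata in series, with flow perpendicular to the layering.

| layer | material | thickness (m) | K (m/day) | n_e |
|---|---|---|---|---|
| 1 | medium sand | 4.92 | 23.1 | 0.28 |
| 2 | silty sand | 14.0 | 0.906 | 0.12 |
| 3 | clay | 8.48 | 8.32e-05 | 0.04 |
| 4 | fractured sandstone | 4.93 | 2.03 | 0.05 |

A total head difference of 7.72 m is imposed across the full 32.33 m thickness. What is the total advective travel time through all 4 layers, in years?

With flow normal to the layers, continuity requires the same specific discharge q through every layer.
Σ(b_i/K_i) = 4.92/23.1 + 14.0/0.906 + 8.48/8.32e-05 + 4.93/2.03 = 1.019e+05 d.
q = Δh / Σ(b_i/K_i) = 7.72 / 1.019e+05 = 7.573e-05 m/day.
In each layer the seepage velocity is v_i = q/n_i, so the layer transit time is t_i = b_i·n_i / q:
  layer 1 (medium sand): t_1 = 4.92 × 0.28 / 7.573e-05 = 18191 d
  layer 2 (silty sand): t_2 = 14.0 × 0.12 / 7.573e-05 = 22184 d
  layer 3 (clay): t_3 = 8.48 × 0.04 / 7.573e-05 = 4479 d
  layer 4 (fractured sandstone): t_4 = 4.93 × 0.05 / 7.573e-05 = 3255 d
Total t = Σ t_i = 48109 days = 131.7 years.

132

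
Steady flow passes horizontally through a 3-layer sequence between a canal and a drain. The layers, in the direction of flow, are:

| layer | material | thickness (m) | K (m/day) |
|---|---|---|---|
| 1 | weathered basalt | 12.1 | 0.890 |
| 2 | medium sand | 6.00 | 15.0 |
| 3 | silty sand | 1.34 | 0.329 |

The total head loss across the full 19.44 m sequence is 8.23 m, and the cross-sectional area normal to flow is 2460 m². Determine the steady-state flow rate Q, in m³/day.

1120

Flow is perpendicular to layering, so the layers act in series and the equivalent K is the thickness-weighted harmonic mean.
Total thickness L = 12.1 + 6.00 + 1.34 = 19.44 m.
Σ(b_i/K_i) = 12.1/0.890 + 6.00/15.0 + 1.34/0.329 = 18.07 d.
K_eq = L / Σ(b_i/K_i) = 19.44 / 18.07 = 1.076 m/day.
Q = K_eq · A · (Δh/L) = 1.076 × 2460 × (8.23/19.44) = 1121 m³/day.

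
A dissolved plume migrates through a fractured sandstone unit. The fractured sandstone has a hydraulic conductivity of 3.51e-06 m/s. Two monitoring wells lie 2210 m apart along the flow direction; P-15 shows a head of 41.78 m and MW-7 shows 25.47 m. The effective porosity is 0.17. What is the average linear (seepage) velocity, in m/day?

0.0132

Convert K: 3.51e-06 m/s × 86400 = 0.3033 m/day.
Hydraulic gradient i = (41.78 − 25.47) / 2210 = 16.31 / 2210 = 0.007380.
Darcy flux q = K · i = 0.3033 × 0.007380 = 0.002238 m/day.
Seepage velocity v = q / n_e = 0.002238 / 0.17 = 0.01317 m/day.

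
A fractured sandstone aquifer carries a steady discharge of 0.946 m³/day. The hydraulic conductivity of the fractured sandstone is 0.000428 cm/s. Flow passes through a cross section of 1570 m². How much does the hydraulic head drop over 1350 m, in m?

Convert K: 0.000428 cm/s × 864 = 0.3698 m/day.
From Q = K·A·i, i = Q / (K·A) = 0.946 / (0.3698 × 1570) = 0.001629.
Head loss Δh = i · L = 0.001629 × 1350 = 2.200 m.

2.20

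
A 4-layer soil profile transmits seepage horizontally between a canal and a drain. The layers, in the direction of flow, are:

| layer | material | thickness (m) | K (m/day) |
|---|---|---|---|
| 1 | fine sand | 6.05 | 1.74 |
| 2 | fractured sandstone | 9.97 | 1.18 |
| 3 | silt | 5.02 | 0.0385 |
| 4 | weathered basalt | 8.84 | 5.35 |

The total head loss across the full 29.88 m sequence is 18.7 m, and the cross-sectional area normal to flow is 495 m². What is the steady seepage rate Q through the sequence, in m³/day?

64.3

Flow is perpendicular to layering, so the layers act in series and the equivalent K is the thickness-weighted harmonic mean.
Total thickness L = 6.05 + 9.97 + 5.02 + 8.84 = 29.88 m.
Σ(b_i/K_i) = 6.05/1.74 + 9.97/1.18 + 5.02/0.0385 + 8.84/5.35 = 144.0 d.
K_eq = L / Σ(b_i/K_i) = 29.88 / 144.0 = 0.2075 m/day.
Q = K_eq · A · (Δh/L) = 0.2075 × 495 × (18.7/29.88) = 64.30 m³/day.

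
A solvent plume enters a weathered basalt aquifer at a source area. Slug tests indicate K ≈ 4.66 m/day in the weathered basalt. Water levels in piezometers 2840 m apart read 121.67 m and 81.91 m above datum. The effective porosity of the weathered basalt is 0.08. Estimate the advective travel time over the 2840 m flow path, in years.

Hydraulic gradient i = (121.67 − 81.91) / 2840 = 39.76 / 2840 = 0.01400.
Darcy flux q = K · i = 4.660 × 0.01400 = 0.06524 m/day.
Seepage velocity v = q / n_e = 0.06524 / 0.08 = 0.8155 m/day.
Travel time t = L / v = 2840 / 0.8155 = 3483 days = 9.535 years.

9.53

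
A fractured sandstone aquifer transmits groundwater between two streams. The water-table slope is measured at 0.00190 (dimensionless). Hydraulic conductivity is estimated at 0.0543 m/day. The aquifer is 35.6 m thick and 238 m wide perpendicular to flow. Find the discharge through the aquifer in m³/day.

0.874

Cross-sectional area A = 238 × 35.6 = 8473 m².
Hydraulic gradient i = 0.00190.
Darcy's law: Q = K · A · i = 0.05430 × 8473 × 0.001900 = 0.8741 m³/day.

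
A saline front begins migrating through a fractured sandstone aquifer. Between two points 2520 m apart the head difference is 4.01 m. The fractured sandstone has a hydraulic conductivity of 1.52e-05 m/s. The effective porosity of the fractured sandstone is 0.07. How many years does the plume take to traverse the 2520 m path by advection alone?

Convert K: 1.52e-05 m/s × 86400 = 1.313 m/day.
Hydraulic gradient i = Δh / L = 4.01 / 2520 = 0.001591.
Darcy flux q = K · i = 1.313 × 0.001591 = 0.002090 m/day.
Seepage velocity v = q / n_e = 0.002090 / 0.07 = 0.02985 m/day.
Travel time t = L / v = 2520 / 0.02985 = 84411 days = 231.1 years.

231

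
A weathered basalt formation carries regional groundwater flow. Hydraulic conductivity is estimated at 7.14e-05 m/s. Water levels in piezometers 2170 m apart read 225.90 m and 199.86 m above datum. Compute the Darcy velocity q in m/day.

Convert K: 7.14e-05 m/s × 86400 = 6.169 m/day.
Hydraulic gradient i = (225.90 − 199.86) / 2170 = 26.04 / 2170 = 0.01200.
Specific discharge q = K · i = 6.169 × 0.01200 = 0.07403 m/day.

0.0740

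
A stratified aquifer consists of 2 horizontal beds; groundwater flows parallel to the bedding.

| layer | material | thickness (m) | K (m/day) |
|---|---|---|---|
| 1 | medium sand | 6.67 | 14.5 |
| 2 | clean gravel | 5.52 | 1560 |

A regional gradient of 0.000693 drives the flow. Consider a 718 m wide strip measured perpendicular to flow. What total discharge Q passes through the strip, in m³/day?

4330

Flow is parallel to layering, so each bed carries its own Darcy discharge and the transmissivities add.
Σ(K_i·b_i) = 14.5×6.67 + 1560×5.52 = 8708 m²/day.
Hydraulic gradient i = 0.000693.
Q = Σ(K_i·b_i) · W · i = 8708 × 718 × 0.0006930 = 4333 m³/day.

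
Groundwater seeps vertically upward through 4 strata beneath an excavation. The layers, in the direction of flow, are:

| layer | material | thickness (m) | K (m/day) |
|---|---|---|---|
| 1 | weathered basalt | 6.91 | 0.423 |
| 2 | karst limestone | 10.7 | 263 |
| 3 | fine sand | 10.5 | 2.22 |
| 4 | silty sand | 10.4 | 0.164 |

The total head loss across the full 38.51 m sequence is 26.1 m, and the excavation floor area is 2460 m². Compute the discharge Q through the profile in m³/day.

760

Flow is perpendicular to layering, so the layers act in series and the equivalent K is the thickness-weighted harmonic mean.
Total thickness L = 6.91 + 10.7 + 10.5 + 10.4 = 38.51 m.
Σ(b_i/K_i) = 6.91/0.423 + 10.7/263 + 10.5/2.22 + 10.4/0.164 = 84.52 d.
K_eq = L / Σ(b_i/K_i) = 38.51 / 84.52 = 0.4556 m/day.
Q = K_eq · A · (Δh/L) = 0.4556 × 2460 × (26.1/38.51) = 759.6 m³/day.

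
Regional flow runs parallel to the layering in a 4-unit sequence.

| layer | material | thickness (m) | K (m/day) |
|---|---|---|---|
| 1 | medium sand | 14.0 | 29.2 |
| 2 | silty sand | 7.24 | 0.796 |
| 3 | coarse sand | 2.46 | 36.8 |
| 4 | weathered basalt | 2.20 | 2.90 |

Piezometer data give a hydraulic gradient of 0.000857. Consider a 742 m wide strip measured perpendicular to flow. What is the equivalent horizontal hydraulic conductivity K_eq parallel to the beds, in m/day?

19.7

Flow is parallel to layering, so each bed carries its own Darcy discharge and the transmissivities add.
Σ(K_i·b_i) = 29.2×14.0 + 0.796×7.24 + 36.8×2.46 + 2.90×2.20 = 511.5 m²/day.
Total thickness b = 25.90 m, so K_eq = Σ(K_i·b_i)/b = 19.75 m/day.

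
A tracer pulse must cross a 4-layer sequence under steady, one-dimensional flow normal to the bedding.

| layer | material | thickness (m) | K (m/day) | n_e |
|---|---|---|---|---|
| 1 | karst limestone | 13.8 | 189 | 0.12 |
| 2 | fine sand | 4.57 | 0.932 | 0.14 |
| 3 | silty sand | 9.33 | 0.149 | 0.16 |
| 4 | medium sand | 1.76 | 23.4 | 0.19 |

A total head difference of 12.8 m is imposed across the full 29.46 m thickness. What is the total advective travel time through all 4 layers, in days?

21.8

With flow normal to the layers, continuity requires the same specific discharge q through every layer.
Σ(b_i/K_i) = 13.8/189 + 4.57/0.932 + 9.33/0.149 + 1.76/23.4 = 67.67 d.
q = Δh / Σ(b_i/K_i) = 12.8 / 67.67 = 0.1892 m/day.
In each layer the seepage velocity is v_i = q/n_i, so the layer transit time is t_i = b_i·n_i / q:
  layer 1 (karst limestone): t_1 = 13.8 × 0.12 / 0.1892 = 8.755 d
  layer 2 (fine sand): t_2 = 4.57 × 0.14 / 0.1892 = 3.382 d
  layer 3 (silty sand): t_3 = 9.33 × 0.16 / 0.1892 = 7.892 d
  layer 4 (medium sand): t_4 = 1.76 × 0.19 / 0.1892 = 1.768 d
Total t = Σ t_i = 21.80 days.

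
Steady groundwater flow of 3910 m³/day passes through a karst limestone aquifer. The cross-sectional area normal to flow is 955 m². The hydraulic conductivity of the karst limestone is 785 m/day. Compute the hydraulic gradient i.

0.00522

From Q = K·A·i, i = Q / (K·A) = 3910 / (785.0 × 955.0) = 0.005216.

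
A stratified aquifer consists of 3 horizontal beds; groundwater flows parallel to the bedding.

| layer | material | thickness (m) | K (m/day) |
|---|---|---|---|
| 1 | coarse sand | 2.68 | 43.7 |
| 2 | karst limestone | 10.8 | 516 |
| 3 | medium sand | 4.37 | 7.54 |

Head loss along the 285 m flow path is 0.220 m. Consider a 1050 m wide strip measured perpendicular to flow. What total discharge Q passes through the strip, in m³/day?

Flow is parallel to layering, so each bed carries its own Darcy discharge and the transmissivities add.
Σ(K_i·b_i) = 43.7×2.68 + 516×10.8 + 7.54×4.37 = 5723 m²/day.
Hydraulic gradient i = Δh / L = 0.220 / 285 = 0.0007719.
Q = Σ(K_i·b_i) · W · i = 5723 × 1050 × 0.0007719 = 4639 m³/day.

4640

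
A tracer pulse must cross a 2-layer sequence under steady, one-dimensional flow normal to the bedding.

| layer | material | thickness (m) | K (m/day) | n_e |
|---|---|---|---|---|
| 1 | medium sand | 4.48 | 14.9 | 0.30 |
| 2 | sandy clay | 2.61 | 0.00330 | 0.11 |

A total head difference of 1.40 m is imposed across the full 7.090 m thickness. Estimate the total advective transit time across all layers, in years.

2.52

With flow normal to the layers, continuity requires the same specific discharge q through every layer.
Σ(b_i/K_i) = 4.48/14.9 + 2.61/0.00330 = 791.2 d.
q = Δh / Σ(b_i/K_i) = 1.40 / 791.2 = 0.001769 m/day.
In each layer the seepage velocity is v_i = q/n_i, so the layer transit time is t_i = b_i·n_i / q:
  layer 1 (medium sand): t_1 = 4.48 × 0.30 / 0.001769 = 759.6 d
  layer 2 (sandy clay): t_2 = 2.61 × 0.11 / 0.001769 = 162.3 d
Total t = Σ t_i = 921.8 days = 2.524 years.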